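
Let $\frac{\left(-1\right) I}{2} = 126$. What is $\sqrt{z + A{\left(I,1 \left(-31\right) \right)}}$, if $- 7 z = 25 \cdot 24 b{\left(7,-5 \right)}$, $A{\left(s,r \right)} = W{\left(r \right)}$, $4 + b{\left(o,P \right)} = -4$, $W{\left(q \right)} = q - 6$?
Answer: $\frac{\sqrt{31787}}{7} \approx 25.47$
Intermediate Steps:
$I = -252$ ($I = \left(-2\right) 126 = -252$)
$W{\left(q \right)} = -6 + q$
$b{\left(o,P \right)} = -8$ ($b{\left(o,P \right)} = -4 - 4 = -8$)
$A{\left(s,r \right)} = -6 + r$
$z = \frac{4800}{7}$ ($z = - \frac{25 \cdot 24 \left(-8\right)}{7} = - \frac{600 \left(-8\right)}{7} = \left(- \frac{1}{7}\right) \left(-4800\right) = \frac{4800}{7} \approx 685.71$)
$\sqrt{z + A{\left(I,1 \left(-31\right) \right)}} = \sqrt{\frac{4800}{7} + \left(-6 + 1 \left(-31\right)\right)} = \sqrt{\frac{4800}{7} - 37} = \sqrt{\frac{4541}{7}} = \frac{\sqrt{31787}}{7}$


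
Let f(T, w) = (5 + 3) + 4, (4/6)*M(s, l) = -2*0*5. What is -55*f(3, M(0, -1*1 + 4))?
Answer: -660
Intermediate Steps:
M(s, l) = 0 (M(s, l) = 3*(-2*0*5)/2 = 3*(0*5)/2 = (3/2)*0 = 0)
f(T, w) = 12 (f(T, w) = 8 + 4 = 12)
-55*f(3, M(0, -1*1 + 4)) = -55*12 = -660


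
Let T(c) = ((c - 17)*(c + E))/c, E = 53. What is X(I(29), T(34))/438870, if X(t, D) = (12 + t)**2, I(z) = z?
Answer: 1681/438870 ≈ 0.0038303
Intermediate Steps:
T(c) = (-17 + c)*(53 + c)/c (T(c) = ((c - 17)*(c + 53))/c = ((-17 + c)*(53 + c))/c = (-17 + c)*(53 + c)/c)
X(I(29), T(34))/438870 = (12 + 29)**2/438870 = 41**2*(1/438870) = 1681*(1/438870) = 1681/438870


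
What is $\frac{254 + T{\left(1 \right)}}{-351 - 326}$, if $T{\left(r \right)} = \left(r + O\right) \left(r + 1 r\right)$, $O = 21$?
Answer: $- \frac{298}{677} \approx -0.44018$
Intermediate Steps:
$T{\left(r \right)} = 2 r \left(21 + r\right)$ ($T{\left(r \right)} = \left(r + 21\right) \left(r + 1 r\right) = \left(21 + r\right) \left(r + r\right) = \left(21 + r\right) 2 r = 2 r \left(21 + r\right)$)
$\frac{254 + T{\left(1 \right)}}{-351 - 326} = \frac{254 + 2 \cdot 1 \left(21 + 1\right)}{-351 - 326} = \frac{254 + 2 \cdot 1 \cdot 22}{-677} = \left(254 + 44\right) \left(- \frac{1}{677}\right) = 298 \left(- \frac{1}{677}\right) = - \frac{298}{677}$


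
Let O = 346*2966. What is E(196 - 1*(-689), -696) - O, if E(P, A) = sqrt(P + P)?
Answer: -1026236 + sqrt(1770) ≈ -1.0262e+6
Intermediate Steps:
E(P, A) = sqrt(2)*sqrt(P) (E(P, A) = sqrt(2*P) = sqrt(2)*sqrt(P))
O = 1026236
E(196 - 1*(-689), -696) - O = sqrt(2)*sqrt(196 - 1*(-689)) - 1*1026236 = sqrt(2)*sqrt(196 + 689) - 1026236 = sqrt(2)*sqrt(885) - 1026236 = sqrt(1770) - 1026236 = -1026236 + sqrt(1770)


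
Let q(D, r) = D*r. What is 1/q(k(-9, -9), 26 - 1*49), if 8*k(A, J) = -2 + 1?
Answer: 8/23 ≈ 0.34783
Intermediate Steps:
k(A, J) = -⅛ (k(A, J) = (-2 + 1)/8 = (⅛)*(-1) = -⅛)
1/q(k(-9, -9), 26 - 1*49) = 1/(-(26 - 1*49)/8) = 1/(-(26 - 49)/8) = 1/(-⅛*(-23)) = 1/(23/8) = 8/23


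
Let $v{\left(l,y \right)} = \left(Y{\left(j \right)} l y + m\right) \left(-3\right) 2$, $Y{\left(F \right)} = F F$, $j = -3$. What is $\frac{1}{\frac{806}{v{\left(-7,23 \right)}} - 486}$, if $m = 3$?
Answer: $- \frac{4338}{2107865} \approx -0.002058$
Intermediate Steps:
$Y{\left(F \right)} = F^{2}$
$v{\left(l,y \right)} = -18 - 54 l y$ ($v{\left(l,y \right)} = \left(\left(-3\right)^{2} l y + 3\right) \left(-3\right) 2 = \left(9 l y + 3\right) \left(-3\right) 2 = \left(3 + 9 l y\right) \left(-3\right) 2 = \left(-9 - 27 l y\right) 2 = -18 - 54 l y$)
$\frac{1}{\frac{806}{v{\left(-7,23 \right)}} - 486} = \frac{1}{\frac{806}{-18 - \left(-378\right) 23} - 486} = \frac{1}{\frac{806}{-18 + 8694} - 486} = \frac{1}{\frac{806}{8676} - 486} = \frac{1}{806 \cdot \frac{1}{8676} - 486} = \frac{1}{\frac{403}{4338} - 486} = \frac{1}{- \frac{2107865}{4338}} = - \frac{4338}{2107865}$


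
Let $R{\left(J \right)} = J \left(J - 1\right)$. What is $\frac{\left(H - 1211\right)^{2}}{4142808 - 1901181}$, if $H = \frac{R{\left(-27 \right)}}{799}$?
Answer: $\frac{934766049889}{1431056918427} \approx 0.6532$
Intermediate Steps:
$R{\left(J \right)} = J \left(-1 + J\right)$
$H = \frac{756}{799}$ ($H = \frac{\left(-27\right) \left(-1 - 27\right)}{799} = \left(-27\right) \left(-28\right) \frac{1}{799} = 756 \cdot \frac{1}{799} = \frac{756}{799} \approx 0.94618$)
$\frac{\left(H - 1211\right)^{2}}{4142808 - 1901181} = \frac{\left(\frac{756}{799} - 1211\right)^{2}}{4142808 - 1901181} = \frac{\left(- \frac{966833}{799}\right)^{2}}{4142808 - 1901181} = \frac{934766049889}{638401 \cdot 2241627} = \frac{934766049889}{638401} \cdot \frac{1}{2241627} = \frac{934766049889}{1431056918427}$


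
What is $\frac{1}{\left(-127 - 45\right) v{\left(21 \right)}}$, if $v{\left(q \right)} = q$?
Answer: $- \frac{1}{3612} \approx -0.00027685$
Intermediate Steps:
$\frac{1}{\left(-127 - 45\right) v{\left(21 \right)}} = \frac{1}{\left(-127 - 45\right) 21} = \frac{1}{\left(-172\right) 21} = \frac{1}{-3612} = - \frac{1}{3612}$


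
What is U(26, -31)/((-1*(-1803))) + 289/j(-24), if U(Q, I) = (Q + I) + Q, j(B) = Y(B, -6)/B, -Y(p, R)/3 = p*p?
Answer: 174193/43272 ≈ 4.0255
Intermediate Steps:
Y(p, R) = -3*p² (Y(p, R) = -3*p*p = -3*p²)
j(B) = -3*B (j(B) = (-3*B²)/B = -3*B)
U(Q, I) = I + 2*Q (U(Q, I) = (I + Q) + Q = I + 2*Q)
U(26, -31)/((-1*(-1803))) + 289/j(-24) = (-31 + 2*26)/((-1*(-1803))) + 289/((-3*(-24))) = (-31 + 52)/1803 + 289/72 = 21*(1/1803) + 289*(1/72) = 7/601 + 289/72 = 174193/43272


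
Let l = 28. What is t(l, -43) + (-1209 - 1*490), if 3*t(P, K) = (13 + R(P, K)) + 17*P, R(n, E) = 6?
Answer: -1534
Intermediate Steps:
t(P, K) = 19/3 + 17*P/3 (t(P, K) = ((13 + 6) + 17*P)/3 = (19 + 17*P)/3 = 19/3 + 17*P/3)
t(l, -43) + (-1209 - 1*490) = (19/3 + (17/3)*28) + (-1209 - 1*490) = (19/3 + 476/3) + (-1209 - 490) = 165 - 1699 = -1534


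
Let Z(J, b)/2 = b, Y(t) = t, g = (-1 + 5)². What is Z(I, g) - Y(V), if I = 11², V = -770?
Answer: 802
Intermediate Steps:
I = 121
g = 16 (g = 4² = 16)
Z(J, b) = 2*b
Z(I, g) - Y(V) = 2*16 - 1*(-770) = 32 + 770 = 802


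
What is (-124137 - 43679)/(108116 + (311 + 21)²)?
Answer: -41954/54585 ≈ -0.76860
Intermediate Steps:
(-124137 - 43679)/(108116 + (311 + 21)²) = -167816/(108116 + 332²) = -167816/(108116 + 110224) = -167816/218340 = -167816*1/218340 = -41954/54585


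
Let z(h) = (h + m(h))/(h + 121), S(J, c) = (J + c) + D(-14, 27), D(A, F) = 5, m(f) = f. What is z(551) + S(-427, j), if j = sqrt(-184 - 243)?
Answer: -141241/336 + I*sqrt(427) ≈ -420.36 + 20.664*I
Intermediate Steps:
j = I*sqrt(427) (j = sqrt(-427) = I*sqrt(427) ≈ 20.664*I)
S(J, c) = 5 + J + c (S(J, c) = (J + c) + 5 = 5 + J + c)
z(h) = 2*h/(121 + h) (z(h) = (h + h)/(h + 121) = (2*h)/(121 + h) = 2*h/(121 + h))
z(551) + S(-427, j) = 2*551/(121 + 551) + (5 - 427 + I*sqrt(427)) = 2*551/672 + (-422 + I*sqrt(427)) = 2*551*(1/672) + (-422 + I*sqrt(427)) = 551/336 + (-422 + I*sqrt(427)) = -141241/336 + I*sqrt(427)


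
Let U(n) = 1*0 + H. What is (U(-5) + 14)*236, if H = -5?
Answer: 2124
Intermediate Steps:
U(n) = -5 (U(n) = 1*0 - 5 = 0 - 5 = -5)
(U(-5) + 14)*236 = (-5 + 14)*236 = 9*236 = 2124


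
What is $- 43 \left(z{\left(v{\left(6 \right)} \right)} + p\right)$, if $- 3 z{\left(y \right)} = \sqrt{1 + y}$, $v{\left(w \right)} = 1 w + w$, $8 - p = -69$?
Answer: $-3311 + \frac{43 \sqrt{13}}{3} \approx -3259.3$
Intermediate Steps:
$p = 77$ ($p = 8 - -69 = 8 + 69 = 77$)
$v{\left(w \right)} = 2 w$ ($v{\left(w \right)} = w + w = 2 w$)
$z{\left(y \right)} = - \frac{\sqrt{1 + y}}{3}$
$- 43 \left(z{\left(v{\left(6 \right)} \right)} + p\right) = - 43 \left(- \frac{\sqrt{1 + 2 \cdot 6}}{3} + 77\right) = - 43 \left(- \frac{\sqrt{1 + 12}}{3} + 77\right) = - 43 \left(- \frac{\sqrt{13}}{3} + 77\right) = - 43 \left(77 - \frac{\sqrt{13}}{3}\right) = -3311 + \frac{43 \sqrt{13}}{3}$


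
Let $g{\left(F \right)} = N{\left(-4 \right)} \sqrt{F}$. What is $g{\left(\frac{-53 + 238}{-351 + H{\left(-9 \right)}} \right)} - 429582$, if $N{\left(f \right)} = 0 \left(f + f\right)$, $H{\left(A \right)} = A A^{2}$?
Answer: $-429582$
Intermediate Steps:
$H{\left(A \right)} = A^{3}$
$N{\left(f \right)} = 0$ ($N{\left(f \right)} = 0 \cdot 2 f = 0$)
$g{\left(F \right)} = 0$ ($g{\left(F \right)} = 0 \sqrt{F} = 0$)
$g{\left(\frac{-53 + 238}{-351 + H{\left(-9 \right)}} \right)} - 429582 = 0 - 429582 = -429582$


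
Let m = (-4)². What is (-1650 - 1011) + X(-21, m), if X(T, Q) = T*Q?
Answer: -2997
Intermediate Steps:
m = 16
X(T, Q) = Q*T
(-1650 - 1011) + X(-21, m) = (-1650 - 1011) + 16*(-21) = -2661 - 336 = -2997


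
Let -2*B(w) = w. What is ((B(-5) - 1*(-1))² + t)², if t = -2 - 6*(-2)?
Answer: 7921/16 ≈ 495.06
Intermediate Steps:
B(w) = -w/2
t = 10 (t = -2 + 12 = 10)
((B(-5) - 1*(-1))² + t)² = ((-½*(-5) - 1*(-1))² + 10)² = ((5/2 + 1)² + 10)² = ((7/2)² + 10)² = (49/4 + 10)² = (89/4)² = 7921/16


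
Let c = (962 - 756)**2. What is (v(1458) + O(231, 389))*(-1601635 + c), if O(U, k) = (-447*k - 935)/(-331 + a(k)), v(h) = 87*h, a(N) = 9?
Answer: -4568367314055/23 ≈ -1.9862e+11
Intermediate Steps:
O(U, k) = 935/322 + 447*k/322 (O(U, k) = (-447*k - 935)/(-331 + 9) = (-935 - 447*k)/(-322) = (-935 - 447*k)*(-1/322) = 935/322 + 447*k/322)
c = 42436 (c = 206**2 = 42436)
(v(1458) + O(231, 389))*(-1601635 + c) = (87*1458 + (935/322 + (447/322)*389))*(-1601635 + 42436) = (126846 + (935/322 + 173883/322))*(-1559199) = (126846 + 12487/23)*(-1559199) = (2929945/23)*(-1559199) = -4568367314055/23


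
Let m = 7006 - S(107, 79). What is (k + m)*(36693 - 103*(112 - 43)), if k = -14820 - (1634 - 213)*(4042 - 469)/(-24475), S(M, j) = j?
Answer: -5565243228012/24475 ≈ -2.2738e+8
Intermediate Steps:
m = 6927 (m = 7006 - 1*79 = 7006 - 79 = 6927)
k = -357642267/24475 (k = -14820 - 1421*3573*(-1)/24475 = -14820 - 5077233*(-1)/24475 = -14820 - 1*(-5077233/24475) = -14820 + 5077233/24475 = -357642267/24475 ≈ -14613.)
(k + m)*(36693 - 103*(112 - 43)) = (-357642267/24475 + 6927)*(36693 - 103*(112 - 43)) = -188103942*(36693 - 103*69)/24475 = -188103942*(36693 - 7107)/24475 = -188103942/24475*29586 = -5565243228012/24475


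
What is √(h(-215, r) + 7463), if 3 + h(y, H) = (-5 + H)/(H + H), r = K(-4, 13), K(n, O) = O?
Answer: 6*√35022/13 ≈ 86.373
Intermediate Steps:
r = 13
h(y, H) = -3 + (-5 + H)/(2*H) (h(y, H) = -3 + (-5 + H)/(H + H) = -3 + (-5 + H)/((2*H)) = -3 + (-5 + H)*(1/(2*H)) = -3 + (-5 + H)/(2*H))
√(h(-215, r) + 7463) = √((5/2)*(-1 - 1*13)/13 + 7463) = √((5/2)*(1/13)*(-1 - 13) + 7463) = √((5/2)*(1/13)*(-14) + 7463) = √(-35/13 + 7463) = √(96984/13) = 6*√35022/13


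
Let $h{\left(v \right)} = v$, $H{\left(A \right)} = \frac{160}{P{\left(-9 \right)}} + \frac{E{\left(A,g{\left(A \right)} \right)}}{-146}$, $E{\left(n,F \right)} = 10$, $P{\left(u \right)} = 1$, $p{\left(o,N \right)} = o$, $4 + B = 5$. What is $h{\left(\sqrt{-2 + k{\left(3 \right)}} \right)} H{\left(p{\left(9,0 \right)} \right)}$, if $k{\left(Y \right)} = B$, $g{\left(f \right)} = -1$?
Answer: $\frac{11675 i}{73} \approx 159.93 i$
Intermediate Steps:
$B = 1$ ($B = -4 + 5 = 1$)
$k{\left(Y \right)} = 1$
$H{\left(A \right)} = \frac{11675}{73}$ ($H{\left(A \right)} = \frac{160}{1} + \frac{10}{-146} = 160 \cdot 1 + 10 \left(- \frac{1}{146}\right) = 160 - \frac{5}{73} = \frac{11675}{73}$)
$h{\left(\sqrt{-2 + k{\left(3 \right)}} \right)} H{\left(p{\left(9,0 \right)} \right)} = \sqrt{-2 + 1} \cdot \frac{11675}{73} = \sqrt{-1} \cdot \frac{11675}{73} = i \frac{11675}{73} = \frac{11675 i}{73}$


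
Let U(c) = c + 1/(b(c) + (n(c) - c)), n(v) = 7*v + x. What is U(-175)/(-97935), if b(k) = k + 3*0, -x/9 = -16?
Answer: 189176/105867735 ≈ 0.0017869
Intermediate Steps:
x = 144 (x = -9*(-16) = 144)
n(v) = 144 + 7*v (n(v) = 7*v + 144 = 144 + 7*v)
b(k) = k (b(k) = k + 0 = k)
U(c) = c + 1/(144 + 7*c) (U(c) = c + 1/(c + ((144 + 7*c) - c)) = c + 1/(c + (144 + 6*c)) = c + 1/(144 + 7*c))
U(-175)/(-97935) = ((1 - 175*(144 + 7*(-175)))/(144 + 7*(-175)))/(-97935) = ((1 - 175*(144 - 1225))/(144 - 1225))*(-1/97935) = ((1 - 175*(-1081))/(-1081))*(-1/97935) = -(1 + 189175)/1081*(-1/97935) = -1/1081*189176*(-1/97935) = -189176/1081*(-1/97935) = 189176/105867735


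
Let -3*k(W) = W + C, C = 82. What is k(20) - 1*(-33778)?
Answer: 33744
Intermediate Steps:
k(W) = -82/3 - W/3 (k(W) = -(W + 82)/3 = -(82 + W)/3 = -82/3 - W/3)
k(20) - 1*(-33778) = (-82/3 - 1/3*20) - 1*(-33778) = (-82/3 - 20/3) + 33778 = -34 + 33778 = 33744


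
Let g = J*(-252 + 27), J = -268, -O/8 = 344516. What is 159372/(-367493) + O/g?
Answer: -255616969676/5539956975 ≈ -46.141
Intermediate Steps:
O = -2756128 (O = -8*344516 = -2756128)
g = 60300 (g = -268*(-252 + 27) = -268*(-225) = 60300)
159372/(-367493) + O/g = 159372/(-367493) - 2756128/60300 = 159372*(-1/367493) - 2756128*1/60300 = -159372/367493 - 689032/15075 = -255616969676/5539956975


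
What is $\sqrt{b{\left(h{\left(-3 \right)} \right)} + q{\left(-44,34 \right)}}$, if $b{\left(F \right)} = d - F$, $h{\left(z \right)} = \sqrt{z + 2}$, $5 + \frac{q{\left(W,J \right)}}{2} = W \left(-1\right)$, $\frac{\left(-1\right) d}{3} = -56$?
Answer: $\sqrt{246 - i} \approx 15.684 - 0.03188 i$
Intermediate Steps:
$d = 168$ ($d = \left(-3\right) \left(-56\right) = 168$)
$q{\left(W,J \right)} = -10 - 2 W$ ($q{\left(W,J \right)} = -10 + 2 W \left(-1\right) = -10 + 2 \left(- W\right) = -10 - 2 W$)
$h{\left(z \right)} = \sqrt{2 + z}$
$b{\left(F \right)} = 168 - F$
$\sqrt{b{\left(h{\left(-3 \right)} \right)} + q{\left(-44,34 \right)}} = \sqrt{\left(168 - \sqrt{2 - 3}\right) - -78} = \sqrt{\left(168 - \sqrt{-1}\right) + \left(-10 + 88\right)} = \sqrt{\left(168 - i\right) + 78} = \sqrt{246 - i}$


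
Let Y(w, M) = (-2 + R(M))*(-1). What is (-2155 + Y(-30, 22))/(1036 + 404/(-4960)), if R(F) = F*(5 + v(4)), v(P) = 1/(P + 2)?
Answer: -8432000/3853617 ≈ -2.1881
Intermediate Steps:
v(P) = 1/(2 + P)
R(F) = 31*F/6 (R(F) = F*(5 + 1/(2 + 4)) = F*(5 + 1/6) = F*(5 + ⅙) = F*(31/6) = 31*F/6)
Y(w, M) = 2 - 31*M/6 (Y(w, M) = (-2 + 31*M/6)*(-1) = 2 - 31*M/6)
(-2155 + Y(-30, 22))/(1036 + 404/(-4960)) = (-2155 + (2 - 31/6*22))/(1036 + 404/(-4960)) = (-2155 + (2 - 341/3))/(1036 + 404*(-1/4960)) = (-2155 - 335/3)/(1036 - 101/1240) = -6800/(3*1284539/1240) = -6800/3*1240/1284539 = -8432000/3853617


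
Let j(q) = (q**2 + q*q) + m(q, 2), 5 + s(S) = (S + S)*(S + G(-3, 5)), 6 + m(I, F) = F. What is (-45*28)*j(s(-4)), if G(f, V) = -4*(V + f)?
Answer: -20863080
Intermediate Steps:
G(f, V) = -4*V - 4*f
m(I, F) = -6 + F
s(S) = -5 + 2*S*(-8 + S) (s(S) = -5 + (S + S)*(S + (-4*5 - 4*(-3))) = -5 + (2*S)*(S + (-20 + 12)) = -5 + (2*S)*(S - 8) = -5 + (2*S)*(-8 + S) = -5 + 2*S*(-8 + S))
j(q) = -4 + 2*q**2 (j(q) = (q**2 + q*q) + (-6 + 2) = (q**2 + q**2) - 4 = 2*q**2 - 4 = -4 + 2*q**2)
(-45*28)*j(s(-4)) = (-45*28)*(-4 + 2*(-5 - 16*(-4) + 2*(-4)**2)**2) = -1260*(-4 + 2*(-5 + 64 + 2*16)**2) = -1260*(-4 + 2*(-5 + 64 + 32)**2) = -1260*(-4 + 2*91**2) = -1260*(-4 + 2*8281) = -1260*(-4 + 16562) = -1260*16558 = -20863080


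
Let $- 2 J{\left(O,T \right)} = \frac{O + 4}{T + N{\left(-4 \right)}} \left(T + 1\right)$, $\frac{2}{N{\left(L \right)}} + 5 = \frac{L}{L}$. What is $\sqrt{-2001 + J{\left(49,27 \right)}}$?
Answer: $i \sqrt{2029} \approx 45.044 i$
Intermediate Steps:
$N{\left(L \right)} = - \frac{1}{2}$ ($N{\left(L \right)} = \frac{2}{-5 + \frac{L}{L}} = \frac{2}{-5 + 1} = \frac{2}{-4} = 2 \left(- \frac{1}{4}\right) = - \frac{1}{2}$)
$J{\left(O,T \right)} = - \frac{\left(1 + T\right) \left(4 + O\right)}{2 \left(- \frac{1}{2} + T\right)}$ ($J{\left(O,T \right)} = - \frac{\frac{O + 4}{T - \frac{1}{2}} \left(T + 1\right)}{2} = - \frac{\frac{4 + O}{- \frac{1}{2} + T} \left(1 + T\right)}{2} = - \frac{\frac{1}{- \frac{1}{2} + T} \left(1 + T\right) \left(4 + O\right)}{2} = - \frac{\left(1 + T\right) \left(4 + O\right)}{2 \left(- \frac{1}{2} + T\right)}$)
$\sqrt{-2001 + J{\left(49,27 \right)}} = \sqrt{-2001 + \frac{-4 - 49 - 108 - 49 \cdot 27}{-1 + 2 \cdot 27}} = \sqrt{-2001 + \frac{-4 - 49 - 108 - 1323}{-1 + 54}} = \sqrt{-2001 + \frac{1}{53} \left(-1484\right)} = \sqrt{-2001 - 28} = \sqrt{-2029} = i \sqrt{2029}$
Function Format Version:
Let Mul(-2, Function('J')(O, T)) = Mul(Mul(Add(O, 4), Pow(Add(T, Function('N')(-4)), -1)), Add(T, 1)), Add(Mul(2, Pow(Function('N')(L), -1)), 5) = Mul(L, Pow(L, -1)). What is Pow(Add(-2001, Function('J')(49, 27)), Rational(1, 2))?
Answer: Mul(I, Pow(2029, Rational(1, 2))) ≈ Mul(45.044, I)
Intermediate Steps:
Function('N')(L) = Rational(-1, 2) (Function('N')(L) = Mul(2, Pow(Add(-5, Mul(L, Pow(L, -1))), -1)) = Mul(2, Pow(Add(-5, 1), -1)) = Mul(2, Pow(-4, -1)) = Mul(2, Rational(-1, 4)) = Rational(-1, 2))
Function('J')(O, T) = Mul(Rational(-1, 2), Pow(Add(Rational(-1, 2), T), -1), Add(1, T), Add(4, O)) (Function('J')(O, T) = Mul(Rational(-1, 2), Mul(Mul(Add(O, 4), Pow(Add(T, Rational(-1, 2)), -1)), Add(T, 1))) = Mul(Rational(-1, 2), Mul(Mul(Add(4, O), Pow(Add(Rational(-1, 2), T), -1)), Add(1, T))) = Mul(Rational(-1, 2), Mul(Mul(Pow(Add(Rational(-1, 2), T), -1), Add(4, O)), Add(1, T))) = Mul(Rational(-1, 2), Mul(Pow(Add(Rational(-1, 2), T), -1), Add(1, T), Add(4, O))) = Mul(Rational(-1, 2), Pow(Add(Rational(-1, 2), T), -1), Add(1, T), Add(4, O)))
Pow(Add(-2001, Function('J')(49, 27)), Rational(1, 2)) = Pow(Add(-2001, Mul(Pow(Add(-1, Mul(2, 27)), -1), Add(-4, Mul(-1, 49), Mul(-4, 27), Mul(-1, 49, 27)))), Rational(1, 2)) = Pow(Add(-2001, Mul(Pow(Add(-1, 54), -1), Add(-4, -49, -108, -1323))), Rational(1, 2)) = Pow(Add(-2001, Mul(Pow(53, -1), -1484)), Rational(1, 2)) = Pow(Add(-2001, Mul(Rational(1, 53), -1484)), Rational(1, 2)) = Pow(Add(-2001, -28), Rational(1, 2)) = Pow(-2029, Rational(1, 2)) = Mul(I, Pow(2029, Rational(1, 2)))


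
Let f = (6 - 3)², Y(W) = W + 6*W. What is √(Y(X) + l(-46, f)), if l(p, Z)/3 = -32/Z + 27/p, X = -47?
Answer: I*√6502146/138 ≈ 18.478*I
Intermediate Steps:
Y(W) = 7*W
f = 9 (f = 3² = 9)
l(p, Z) = -96/Z + 81/p (l(p, Z) = 3*(-32/Z + 27/p) = -96/Z + 81/p)
√(Y(X) + l(-46, f)) = √(7*(-47) + (-96/9 + 81/(-46))) = √(-329 + (-96*⅑ + 81*(-1/46))) = √(-329 + (-32/3 - 81/46)) = √(-329 - 1715/138) = √(-47117/138) = I*√6502146/138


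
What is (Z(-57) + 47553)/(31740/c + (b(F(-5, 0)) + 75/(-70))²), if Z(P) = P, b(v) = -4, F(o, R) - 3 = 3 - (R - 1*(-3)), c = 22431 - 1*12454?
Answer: 92878048032/56515097 ≈ 1643.4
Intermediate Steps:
c = 9977 (c = 22431 - 12454 = 9977)
F(o, R) = 3 - R (F(o, R) = 3 + (3 - (R - 1*(-3))) = 3 + (3 - (R + 3)) = 3 + (3 - (3 + R)) = 3 + (3 + (-3 - R)) = 3 - R)
(Z(-57) + 47553)/(31740/c + (b(F(-5, 0)) + 75/(-70))²) = (-57 + 47553)/(31740/9977 + (-4 + 75/(-70))²) = 47496/(31740*(1/9977) + (-4 + 75*(-1/70))²) = 47496/(31740/9977 + (-4 - 15/14)²) = 47496/(31740/9977 + (-71/14)²) = 47496/(31740/9977 + 5041/196) = 47496/(56515097/1955492) = 47496*(1955492/56515097) = 92878048032/56515097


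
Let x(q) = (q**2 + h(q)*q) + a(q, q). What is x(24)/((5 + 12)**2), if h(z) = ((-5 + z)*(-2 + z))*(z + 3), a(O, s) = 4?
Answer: 271444/289 ≈ 939.25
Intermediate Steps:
h(z) = (-5 + z)*(-2 + z)*(3 + z) (h(z) = ((-5 + z)*(-2 + z))*(3 + z) = (-5 + z)*(-2 + z)*(3 + z))
x(q) = 4 + q**2 + q*(30 + q**3 - 11*q - 4*q**2) (x(q) = (q**2 + (30 + q**3 - 11*q - 4*q**2)*q) + 4 = (q**2 + q*(30 + q**3 - 11*q - 4*q**2)) + 4 = 4 + q**2 + q*(30 + q**3 - 11*q - 4*q**2))
x(24)/((5 + 12)**2) = (4 + 24**4 - 10*24**2 - 4*24**3 + 30*24)/((5 + 12)**2) = (4 + 331776 - 10*576 - 4*13824 + 720)/(17**2) = (4 + 331776 - 5760 - 55296 + 720)/289 = 271444*(1/289) = 271444/289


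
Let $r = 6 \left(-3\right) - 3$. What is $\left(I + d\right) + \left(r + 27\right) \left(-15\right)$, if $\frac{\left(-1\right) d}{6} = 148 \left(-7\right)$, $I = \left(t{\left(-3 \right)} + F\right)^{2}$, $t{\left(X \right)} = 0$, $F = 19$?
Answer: $6487$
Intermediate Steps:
$r = -21$ ($r = -18 - 3 = -21$)
$I = 361$ ($I = \left(0 + 19\right)^{2} = 19^{2} = 361$)
$d = 6216$ ($d = - 6 \cdot 148 \left(-7\right) = \left(-6\right) \left(-1036\right) = 6216$)
$\left(I + d\right) + \left(r + 27\right) \left(-15\right) = \left(361 + 6216\right) + \left(-21 + 27\right) \left(-15\right) = 6577 + 6 \left(-15\right) = 6577 - 90 = 6487$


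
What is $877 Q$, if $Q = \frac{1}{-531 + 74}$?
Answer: $- \frac{877}{457} \approx -1.919$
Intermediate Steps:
$Q = - \frac{1}{457}$ ($Q = \frac{1}{-457} = - \frac{1}{457} \approx -0.0021882$)
$877 Q = 877 \left(- \frac{1}{457}\right) = - \frac{877}{457}$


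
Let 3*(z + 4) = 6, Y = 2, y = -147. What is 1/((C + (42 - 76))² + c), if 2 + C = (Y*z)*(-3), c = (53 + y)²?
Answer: 1/9412 ≈ 0.00010625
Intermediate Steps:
z = -2 (z = -4 + (⅓)*6 = -4 + 2 = -2)
c = 8836 (c = (53 - 147)² = (-94)² = 8836)
C = 10 (C = -2 + (2*(-2))*(-3) = -2 - 4*(-3) = -2 + 12 = 10)
1/((C + (42 - 76))² + c) = 1/((10 + (42 - 76))² + 8836) = 1/((10 - 34)² + 8836) = 1/((-24)² + 8836) = 1/(576 + 8836) = 1/9412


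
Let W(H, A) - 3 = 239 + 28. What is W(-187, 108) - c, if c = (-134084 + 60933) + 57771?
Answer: 15650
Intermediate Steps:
W(H, A) = 270 (W(H, A) = 3 + (239 + 28) = 3 + 267 = 270)
c = -15380 (c = -73151 + 57771 = -15380)
W(-187, 108) - c = 270 - 1*(-15380) = 270 + 15380 = 15650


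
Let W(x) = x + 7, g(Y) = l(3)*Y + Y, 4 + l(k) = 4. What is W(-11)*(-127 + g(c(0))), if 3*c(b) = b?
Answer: 508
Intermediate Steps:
c(b) = b/3
l(k) = 0 (l(k) = -4 + 4 = 0)
g(Y) = Y (g(Y) = 0*Y + Y = 0 + Y = Y)
W(x) = 7 + x
W(-11)*(-127 + g(c(0))) = (7 - 11)*(-127 + (⅓)*0) = -4*(-127 + 0) = -4*(-127) = 508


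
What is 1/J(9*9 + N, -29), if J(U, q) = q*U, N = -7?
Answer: -1/2146 ≈ -0.00046598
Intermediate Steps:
J(U, q) = U*q
1/J(9*9 + N, -29) = 1/((9*9 - 7)*(-29)) = 1/((81 - 7)*(-29)) = 1/(74*(-29)) = 1/(-2146) = -1/2146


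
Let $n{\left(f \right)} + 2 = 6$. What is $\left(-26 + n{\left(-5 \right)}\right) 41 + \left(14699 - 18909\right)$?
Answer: $-5112$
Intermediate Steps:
$n{\left(f \right)} = 4$ ($n{\left(f \right)} = -2 + 6 = 4$)
$\left(-26 + n{\left(-5 \right)}\right) 41 + \left(14699 - 18909\right) = \left(-26 + 4\right) 41 + \left(14699 - 18909\right) = \left(-22\right) 41 + \left(14699 - 18909\right) = -902 - 4210 = -5112$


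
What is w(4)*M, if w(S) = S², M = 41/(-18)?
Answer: -328/9 ≈ -36.444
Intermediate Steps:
M = -41/18 (M = 41*(-1/18) = -41/18 ≈ -2.2778)
w(4)*M = 4²*(-41/18) = 16*(-41/18) = -328/9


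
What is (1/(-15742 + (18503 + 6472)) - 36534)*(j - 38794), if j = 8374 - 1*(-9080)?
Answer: 7198375104140/9233 ≈ 7.7964e+8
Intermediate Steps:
j = 17454 (j = 8374 + 9080 = 17454)
(1/(-15742 + (18503 + 6472)) - 36534)*(j - 38794) = (1/(-15742 + (18503 + 6472)) - 36534)*(17454 - 38794) = (1/(-15742 + 24975) - 36534)*(-21340) = (1/9233 - 36534)*(-21340) = -337318421/9233*(-21340) = 7198375104140/9233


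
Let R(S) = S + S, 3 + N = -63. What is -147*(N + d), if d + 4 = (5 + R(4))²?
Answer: -14553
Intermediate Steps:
N = -66 (N = -3 - 63 = -66)
R(S) = 2*S
d = 165 (d = -4 + (5 + 2*4)² = -4 + (5 + 8)² = -4 + 13² = -4 + 169 = 165)
-147*(N + d) = -147*(-66 + 165) = -147*99 = -14553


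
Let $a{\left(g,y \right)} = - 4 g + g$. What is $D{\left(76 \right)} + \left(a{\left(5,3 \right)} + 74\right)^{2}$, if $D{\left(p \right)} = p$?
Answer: $3557$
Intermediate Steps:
$a{\left(g,y \right)} = - 3 g$
$D{\left(76 \right)} + \left(a{\left(5,3 \right)} + 74\right)^{2} = 76 + \left(\left(-3\right) 5 + 74\right)^{2} = 76 + \left(-15 + 74\right)^{2} = 76 + 59^{2} = 76 + 3481 = 3557$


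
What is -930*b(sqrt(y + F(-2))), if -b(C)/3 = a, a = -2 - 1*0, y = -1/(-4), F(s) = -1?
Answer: -5580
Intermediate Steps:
y = 1/4 (y = -1*(-1/4) = 1/4 ≈ 0.25000)
a = -2 (a = -2 + 0 = -2)
b(C) = 6 (b(C) = -3*(-2) = 6)
-930*b(sqrt(y + F(-2))) = -930*6 = -5580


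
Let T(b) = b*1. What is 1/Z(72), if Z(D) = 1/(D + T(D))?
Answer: 144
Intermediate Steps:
T(b) = b
Z(D) = 1/(2*D) (Z(D) = 1/(D + D) = 1/(2*D))
1/Z(72) = 1/((½)/72) = 1/((½)*(1/72)) = 1/(1/144) = 144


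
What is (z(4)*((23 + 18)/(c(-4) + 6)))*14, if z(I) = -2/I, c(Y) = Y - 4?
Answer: 287/2 ≈ 143.50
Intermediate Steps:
c(Y) = -4 + Y
(z(4)*((23 + 18)/(c(-4) + 6)))*14 = ((-2/4)*((23 + 18)/((-4 - 4) + 6)))*14 = ((-2*1/4)*(41/(-8 + 6)))*14 = -41/(2*(-2))*14 = -41*(-1)/(2*2)*14 = -1/2*(-41/2)*14 = (41/4)*14 = 287/2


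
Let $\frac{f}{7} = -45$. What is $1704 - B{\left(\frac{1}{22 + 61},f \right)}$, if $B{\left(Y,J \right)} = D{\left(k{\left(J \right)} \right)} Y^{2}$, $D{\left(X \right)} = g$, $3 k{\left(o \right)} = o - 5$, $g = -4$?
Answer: $\frac{11738860}{6889} \approx 1704.0$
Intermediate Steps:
$f = -315$ ($f = 7 \left(-45\right) = -315$)
$k{\left(o \right)} = - \frac{5}{3} + \frac{o}{3}$ ($k{\left(o \right)} = \frac{o - 5}{3} = \frac{-5 + o}{3} = - \frac{5}{3} + \frac{o}{3}$)
$D{\left(X \right)} = -4$
$B{\left(Y,J \right)} = - 4 Y^{2}$
$1704 - B{\left(\frac{1}{22 + 61},f \right)} = 1704 - - 4 \left(\frac{1}{22 + 61}\right)^{2} = 1704 - - 4 \left(\frac{1}{83}\right)^{2} = 1704 - - \frac{4}{6889} = 1704 + \frac{4}{6889} = \frac{11738860}{6889}$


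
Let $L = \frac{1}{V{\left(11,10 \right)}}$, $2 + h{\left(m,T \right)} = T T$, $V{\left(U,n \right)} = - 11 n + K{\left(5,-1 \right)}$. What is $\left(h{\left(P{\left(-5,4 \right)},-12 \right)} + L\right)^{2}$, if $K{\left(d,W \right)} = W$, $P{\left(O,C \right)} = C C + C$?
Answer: $\frac{248409121}{12321} \approx 20161.0$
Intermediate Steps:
$P{\left(O,C \right)} = C + C^{2}$ ($P{\left(O,C \right)} = C^{2} + C = C + C^{2}$)
$V{\left(U,n \right)} = -1 - 11 n$ ($V{\left(U,n \right)} = - 11 n - 1 = -1 - 11 n$)
$h{\left(m,T \right)} = -2 + T^{2}$ ($h{\left(m,T \right)} = -2 + T T = -2 + T^{2}$)
$L = - \frac{1}{111}$ ($L = \frac{1}{-1 - 110} = \frac{1}{-111} = - \frac{1}{111} \approx -0.009009$)
$\left(h{\left(P{\left(-5,4 \right)},-12 \right)} + L\right)^{2} = \left(\left(-2 + \left(-12\right)^{2}\right) - \frac{1}{111}\right)^{2} = \left(\left(-2 + 144\right) - \frac{1}{111}\right)^{2} = \left(142 - \frac{1}{111}\right)^{2} = \left(\frac{15761}{111}\right)^{2} = \frac{248409121}{12321}$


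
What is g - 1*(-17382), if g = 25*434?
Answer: 28232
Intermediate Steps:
g = 10850
g - 1*(-17382) = 10850 - 1*(-17382) = 10850 + 17382 = 28232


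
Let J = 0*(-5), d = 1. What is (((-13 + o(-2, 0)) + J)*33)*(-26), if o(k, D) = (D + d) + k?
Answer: 12012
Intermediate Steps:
J = 0
o(k, D) = 1 + D + k (o(k, D) = (D + 1) + k = (1 + D) + k = 1 + D + k)
(((-13 + o(-2, 0)) + J)*33)*(-26) = (((-13 + (1 + 0 - 2)) + 0)*33)*(-26) = (((-13 - 1) + 0)*33)*(-26) = ((-14 + 0)*33)*(-26) = -14*33*(-26) = -462*(-26) = 12012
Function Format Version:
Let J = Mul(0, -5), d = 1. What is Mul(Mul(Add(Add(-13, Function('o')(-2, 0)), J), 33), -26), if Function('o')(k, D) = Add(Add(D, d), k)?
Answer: 12012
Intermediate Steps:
J = 0
Function('o')(k, D) = Add(1, D, k) (Function('o')(k, D) = Add(Add(D, 1), k) = Add(Add(1, D), k) = Add(1, D, k))
Mul(Mul(Add(Add(-13, Function('o')(-2, 0)), J), 33), -26) = Mul(Mul(Add(Add(-13, Add(1, 0, -2)), 0), 33), -26) = Mul(Mul(Add(Add(-13, -1), 0), 33), -26) = Mul(Mul(Add(-14, 0), 33), -26) = Mul(Mul(-14, 33), -26) = Mul(-462, -26) = 12012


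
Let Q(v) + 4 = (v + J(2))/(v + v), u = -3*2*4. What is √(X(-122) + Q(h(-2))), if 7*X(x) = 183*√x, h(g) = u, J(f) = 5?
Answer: √(-25431 + 184464*I*√122)/84 ≈ 11.941 + 12.091*I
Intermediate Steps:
u = -24 (u = -6*4 = -24)
h(g) = -24
Q(v) = -4 + (5 + v)/(2*v) (Q(v) = -4 + (v + 5)/(v + v) = -4 + (5 + v)/((2*v)) = -4 + (5 + v)*(1/(2*v)) = -4 + (5 + v)/(2*v))
X(x) = 183*√x/7 (X(x) = (183*√x)/7 = 183*√x/7)
√(X(-122) + Q(h(-2))) = √(183*√(-122)/7 + (½)*(5 - 7*(-24))/(-24)) = √(183*(I*√122)/7 + (½)*(-1/24)*(5 + 168)) = √(183*I*√122/7 + (½)*(-1/24)*173) = √(183*I*√122/7 - 173/48) = √(-173/48 + 183*I*√122/7)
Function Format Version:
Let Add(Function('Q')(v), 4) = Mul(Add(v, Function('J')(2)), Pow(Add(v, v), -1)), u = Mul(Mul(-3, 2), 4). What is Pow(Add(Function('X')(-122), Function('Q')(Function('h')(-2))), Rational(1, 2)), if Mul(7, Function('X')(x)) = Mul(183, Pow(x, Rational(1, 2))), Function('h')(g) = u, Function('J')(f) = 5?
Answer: Mul(Rational(1, 84), Pow(Add(-25431, Mul(184464, I, Pow(122, Rational(1, 2)))), Rational(1, 2))) ≈ Add(11.941, Mul(12.091, I))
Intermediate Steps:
u = -24 (u = Mul(-6, 4) = -24)
Function('h')(g) = -24
Function('Q')(v) = Add(-4, Mul(Rational(1, 2), Pow(v, -1), Add(5, v))) (Function('Q')(v) = Add(-4, Mul(Add(v, 5), Pow(Add(v, v), -1))) = Add(-4, Mul(Add(5, v), Pow(Mul(2, v), -1))) = Add(-4, Mul(Add(5, v), Mul(Rational(1, 2), Pow(v, -1)))) = Add(-4, Mul(Rational(1, 2), Pow(v, -1), Add(5, v))))
Function('X')(x) = Mul(Rational(183, 7), Pow(x, Rational(1, 2))) (Function('X')(x) = Mul(Rational(1, 7), Mul(183, Pow(x, Rational(1, 2)))) = Mul(Rational(183, 7), Pow(x, Rational(1, 2))))
Pow(Add(Function('X')(-122), Function('Q')(Function('h')(-2))), Rational(1, 2)) = Pow(Add(Mul(Rational(183, 7), Pow(-122, Rational(1, 2))), Mul(Rational(1, 2), Pow(-24, -1), Add(5, Mul(-7, -24)))), Rational(1, 2)) = Pow(Add(Mul(Rational(183, 7), Mul(I, Pow(122, Rational(1, 2)))), Mul(Rational(1, 2), Rational(-1, 24), Add(5, 168))), Rational(1, 2)) = Pow(Add(Mul(Rational(183, 7), I, Pow(122, Rational(1, 2))), Mul(Rational(1, 2), Rational(-1, 24), 173)), Rational(1, 2)) = Pow(Add(Mul(Rational(183, 7), I, Pow(122, Rational(1, 2))), Rational(-173, 48)), Rational(1, 2)) = Pow(Add(Rational(-173, 48), Mul(Rational(183, 7), I, Pow(122, Rational(1, 2)))), Rational(1, 2))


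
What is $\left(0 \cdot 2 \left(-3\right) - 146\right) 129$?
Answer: $-18834$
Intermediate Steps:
$\left(0 \cdot 2 \left(-3\right) - 146\right) 129 = \left(0 \left(-3\right) - 146\right) 129 = \left(0 - 146\right) 129 = \left(-146\right) 129 = -18834$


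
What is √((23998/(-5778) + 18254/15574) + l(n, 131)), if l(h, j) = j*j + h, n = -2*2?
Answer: √964625645479805907/7498881 ≈ 130.97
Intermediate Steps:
n = -4
l(h, j) = h + j² (l(h, j) = j² + h = h + j²)
√((23998/(-5778) + 18254/15574) + l(n, 131)) = √((23998/(-5778) + 18254/15574) + (-4 + 131²)) = √((23998*(-1/5778) + 18254*(1/15574)) + (-4 + 17161)) = √((-11999/2889 + 9127/7787) + 17157) = √(-67068310/22496643 + 17157) = √(385907835641/22496643) = √964625645479805907/7498881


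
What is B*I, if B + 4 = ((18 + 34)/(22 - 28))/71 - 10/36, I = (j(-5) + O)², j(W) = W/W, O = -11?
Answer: -281150/639 ≈ -439.98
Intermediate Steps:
j(W) = 1
I = 100 (I = (1 - 11)² = (-10)² = 100)
B = -5623/1278 (B = -4 + (((18 + 34)/(22 - 28))/71 - 10/36) = -4 + ((52/(-6))*(1/71) - 10*1/36) = -4 + ((52*(-⅙))*(1/71) - 5/18) = -4 + (-26/3*1/71 - 5/18) = -4 + (-26/213 - 5/18) = -4 - 511/1278 = -5623/1278 ≈ -4.3998)
B*I = -5623/1278*100 = -281150/639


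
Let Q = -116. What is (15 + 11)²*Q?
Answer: -78416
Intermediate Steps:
(15 + 11)²*Q = (15 + 11)²*(-116) = 26²*(-116) = 676*(-116) = -78416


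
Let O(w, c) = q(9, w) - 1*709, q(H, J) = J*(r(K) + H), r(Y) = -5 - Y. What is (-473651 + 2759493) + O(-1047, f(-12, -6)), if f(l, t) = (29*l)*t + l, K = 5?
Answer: 2286180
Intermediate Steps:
q(H, J) = J*(-10 + H) (q(H, J) = J*((-5 - 1*5) + H) = J*((-5 - 5) + H) = J*(-10 + H))
f(l, t) = l + 29*l*t (f(l, t) = 29*l*t + l = l + 29*l*t)
O(w, c) = -709 - w (O(w, c) = w*(-10 + 9) - 1*709 = w*(-1) - 709 = -w - 709 = -709 - w)
(-473651 + 2759493) + O(-1047, f(-12, -6)) = (-473651 + 2759493) + (-709 - 1*(-1047)) = 2285842 + (-709 + 1047) = 2285842 + 338 = 2286180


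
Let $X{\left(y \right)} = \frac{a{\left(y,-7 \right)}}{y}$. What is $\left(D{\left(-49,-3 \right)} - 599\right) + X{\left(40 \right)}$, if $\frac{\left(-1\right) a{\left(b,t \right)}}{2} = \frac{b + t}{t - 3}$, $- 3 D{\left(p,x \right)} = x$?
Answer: $- \frac{119567}{200} \approx -597.83$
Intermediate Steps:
$D{\left(p,x \right)} = - \frac{x}{3}$
$a{\left(b,t \right)} = - \frac{2 \left(b + t\right)}{-3 + t}$ ($a{\left(b,t \right)} = - 2 \frac{b + t}{t - 3} = - 2 \frac{b + t}{-3 + t} = - \frac{2 \left(b + t\right)}{-3 + t}$)
$X{\left(y \right)} = \frac{- \frac{7}{5} + \frac{y}{5}}{y}$ ($X{\left(y \right)} = \frac{2 \frac{1}{-3 - 7} \left(- y - -7\right)}{y} = \frac{2 \frac{1}{-10} \left(- y + 7\right)}{y} = \frac{2 \left(- \frac{1}{10}\right) \left(7 - y\right)}{y} = \frac{- \frac{7}{5} + \frac{y}{5}}{y}$)
$\left(D{\left(-49,-3 \right)} - 599\right) + X{\left(40 \right)} = \left(\left(- \frac{1}{3}\right) \left(-3\right) - 599\right) + \frac{-7 + 40}{5 \cdot 40} = \left(1 - 599\right) + \frac{1}{5} \cdot \frac{1}{40} \cdot 33 = -598 + \frac{33}{200} = - \frac{119567}{200}$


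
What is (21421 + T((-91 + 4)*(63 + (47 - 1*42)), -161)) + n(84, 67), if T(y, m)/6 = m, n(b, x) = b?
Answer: 20539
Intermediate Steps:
T(y, m) = 6*m
(21421 + T((-91 + 4)*(63 + (47 - 1*42)), -161)) + n(84, 67) = (21421 + 6*(-161)) + 84 = (21421 - 966) + 84 = 20455 + 84 = 20539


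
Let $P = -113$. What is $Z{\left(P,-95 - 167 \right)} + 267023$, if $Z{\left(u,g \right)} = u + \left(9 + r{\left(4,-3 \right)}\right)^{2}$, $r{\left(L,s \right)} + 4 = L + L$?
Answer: $267079$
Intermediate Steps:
$r{\left(L,s \right)} = -4 + 2 L$ ($r{\left(L,s \right)} = -4 + \left(L + L\right) = -4 + 2 L$)
$Z{\left(u,g \right)} = 169 + u$ ($Z{\left(u,g \right)} = u + \left(9 + \left(-4 + 2 \cdot 4\right)\right)^{2} = u + \left(9 + \left(-4 + 8\right)\right)^{2} = u + \left(9 + 4\right)^{2} = u + 13^{2} = u + 169 = 169 + u$)
$Z{\left(P,-95 - 167 \right)} + 267023 = \left(169 - 113\right) + 267023 = 56 + 267023 = 267079$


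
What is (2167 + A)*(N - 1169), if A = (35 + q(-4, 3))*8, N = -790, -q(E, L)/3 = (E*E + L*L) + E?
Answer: -3806337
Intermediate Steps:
q(E, L) = -3*E - 3*E**2 - 3*L**2 (q(E, L) = -3*((E*E + L*L) + E) = -3*((E**2 + L**2) + E) = -3*(E + E**2 + L**2) = -3*E - 3*E**2 - 3*L**2)
A = -224 (A = (35 + (-3*(-4) - 3*(-4)**2 - 3*3**2))*8 = (35 + (12 - 3*16 - 3*9))*8 = (35 + (12 - 48 - 27))*8 = (35 - 63)*8 = -28*8 = -224)
(2167 + A)*(N - 1169) = (2167 - 224)*(-790 - 1169) = 1943*(-1959) = -3806337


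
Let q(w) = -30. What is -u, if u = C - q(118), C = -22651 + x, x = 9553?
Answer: 13068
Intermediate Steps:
C = -13098 (C = -22651 + 9553 = -13098)
u = -13068 (u = -13098 - 1*(-30) = -13098 + 30 = -13068)
-u = -1*(-13068) = 13068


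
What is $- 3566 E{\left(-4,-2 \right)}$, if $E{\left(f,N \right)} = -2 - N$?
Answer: $0$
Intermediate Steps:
$- 3566 E{\left(-4,-2 \right)} = - 3566 \left(-2 - -2\right) = - 3566 \left(-2 + 2\right) = \left(-3566\right) 0 = 0$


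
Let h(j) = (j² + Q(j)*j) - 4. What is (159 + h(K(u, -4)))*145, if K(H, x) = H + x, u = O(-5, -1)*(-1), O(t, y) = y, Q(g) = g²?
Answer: 19865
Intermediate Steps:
u = 1 (u = -1*(-1) = 1)
h(j) = -4 + j² + j³ (h(j) = (j² + j²*j) - 4 = (j² + j³) - 4 = -4 + j² + j³)
(159 + h(K(u, -4)))*145 = (159 + (-4 + (1 - 4)² + (1 - 4)³))*145 = (159 + (-4 + (-3)² + (-3)³))*145 = (159 + (-4 + 9 - 27))*145 = (159 - 22)*145 = 137*145 = 19865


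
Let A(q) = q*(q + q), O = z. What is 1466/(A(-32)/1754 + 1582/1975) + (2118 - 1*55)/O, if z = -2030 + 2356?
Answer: 417410400991/555799682 ≈ 751.01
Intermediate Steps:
z = 326
O = 326
A(q) = 2*q² (A(q) = q*(2*q) = 2*q²)
1466/(A(-32)/1754 + 1582/1975) + (2118 - 1*55)/O = 1466/((2*(-32)²)/1754 + 1582/1975) + (2118 - 1*55)/326 = 1466/((2*1024)*(1/1754) + 1582*(1/1975)) + (2118 - 55)*(1/326) = 1466/(2048*(1/1754) + 1582/1975) + 2063*(1/326) = 1466/(1024/877 + 1582/1975) + 2063/326 = 1466/(3409814/1732075) + 2063/326 = 1466*(1732075/3409814) + 2063/326 = 1269610975/1704907 + 2063/326 = 417410400991/555799682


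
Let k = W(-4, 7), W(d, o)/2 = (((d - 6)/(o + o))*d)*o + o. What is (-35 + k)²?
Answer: 361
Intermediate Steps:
W(d, o) = 2*o + d*(-6 + d) (W(d, o) = 2*((((d - 6)/(o + o))*d)*o + o) = 2*((((-6 + d)/((2*o)))*d)*o + o) = 2*((((-6 + d)*(1/(2*o)))*d)*o + o) = 2*((((-6 + d)/(2*o))*d)*o + o) = 2*((d*(-6 + d)/(2*o))*o + o) = 2*(d*(-6 + d)/2 + o) = 2*(o + d*(-6 + d)/2) = 2*o + d*(-6 + d))
k = 54 (k = (-4)² - 6*(-4) + 2*7 = 16 + 24 + 14 = 54)
(-35 + k)² = (-35 + 54)² = 19² = 361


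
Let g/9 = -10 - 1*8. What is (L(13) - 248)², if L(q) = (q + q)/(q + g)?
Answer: 1367372484/22201 ≈ 61591.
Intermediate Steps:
g = -162 (g = 9*(-10 - 1*8) = 9*(-10 - 8) = 9*(-18) = -162)
L(q) = 2*q/(-162 + q) (L(q) = (q + q)/(q - 162) = (2*q)/(-162 + q) = 2*q/(-162 + q))
(L(13) - 248)² = (2*13/(-162 + 13) - 248)² = (2*13/(-149) - 248)² = (2*13*(-1/149) - 248)² = (-26/149 - 248)² = (-36978/149)² = 1367372484/22201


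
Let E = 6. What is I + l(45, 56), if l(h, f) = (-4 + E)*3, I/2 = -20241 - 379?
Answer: -41234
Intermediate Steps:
I = -41240 (I = 2*(-20241 - 379) = 2*(-20620) = -41240)
l(h, f) = 6 (l(h, f) = (-4 + 6)*3 = 2*3 = 6)
I + l(45, 56) = -41240 + 6 = -41234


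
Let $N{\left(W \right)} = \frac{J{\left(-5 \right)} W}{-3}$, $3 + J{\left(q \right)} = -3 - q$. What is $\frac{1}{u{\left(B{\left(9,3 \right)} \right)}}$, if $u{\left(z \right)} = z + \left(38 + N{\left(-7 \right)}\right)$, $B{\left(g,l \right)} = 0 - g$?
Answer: $\frac{3}{80} \approx 0.0375$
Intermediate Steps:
$B{\left(g,l \right)} = - g$
$J{\left(q \right)} = -6 - q$ ($J{\left(q \right)} = -3 - \left(3 + q\right) = -6 - q$)
$N{\left(W \right)} = \frac{W}{3}$ ($N{\left(W \right)} = \frac{\left(-6 - -5\right) W}{-3} = \left(-6 + 5\right) W \left(- \frac{1}{3}\right) = - W \left(- \frac{1}{3}\right) = \frac{W}{3}$)
$u{\left(z \right)} = \frac{107}{3} + z$ ($u{\left(z \right)} = z + \left(38 + \frac{1}{3} \left(-7\right)\right) = z + \left(38 - \frac{7}{3}\right) = z + \frac{107}{3} = \frac{107}{3} + z$)
$\frac{1}{u{\left(B{\left(9,3 \right)} \right)}} = \frac{1}{\frac{107}{3} - 9} = \frac{1}{\frac{80}{3}} = \frac{3}{80}$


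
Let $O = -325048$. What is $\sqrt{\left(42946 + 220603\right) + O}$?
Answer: $i \sqrt{61499} \approx 247.99 i$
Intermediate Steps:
$\sqrt{\left(42946 + 220603\right) + O} = \sqrt{\left(42946 + 220603\right) - 325048} = \sqrt{263549 - 325048} = \sqrt{-61499} = i \sqrt{61499}$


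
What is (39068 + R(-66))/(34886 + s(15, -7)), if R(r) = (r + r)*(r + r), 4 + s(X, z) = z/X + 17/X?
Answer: 42369/26162 ≈ 1.6195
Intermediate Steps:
s(X, z) = -4 + 17/X + z/X (s(X, z) = -4 + (z/X + 17/X) = -4 + (17/X + z/X) = -4 + 17/X + z/X)
R(r) = 4*r² (R(r) = (2*r)*(2*r) = 4*r²)
(39068 + R(-66))/(34886 + s(15, -7)) = (39068 + 4*(-66)²)/(34886 + (17 - 7 - 4*15)/15) = (39068 + 4*4356)/(34886 + (17 - 7 - 60)/15) = (39068 + 17424)/(34886 + (1/15)*(-50)) = 56492/(34886 - 10/3) = 56492/(104648/3) = 56492*(3/104648) = 42369/26162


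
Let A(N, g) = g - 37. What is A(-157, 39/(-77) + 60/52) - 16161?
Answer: -16213550/1001 ≈ -16197.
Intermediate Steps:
A(N, g) = -37 + g
A(-157, 39/(-77) + 60/52) - 16161 = (-37 + (39/(-77) + 60/52)) - 16161 = (-37 + (39*(-1/77) + 60*(1/52))) - 16161 = (-37 + (-39/77 + 15/13)) - 16161 = (-37 + 648/1001) - 16161 = -36389/1001 - 16161 = -16213550/1001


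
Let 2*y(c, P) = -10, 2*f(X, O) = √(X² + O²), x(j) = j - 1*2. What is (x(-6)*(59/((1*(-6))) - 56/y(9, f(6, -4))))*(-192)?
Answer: 10496/5 ≈ 2099.2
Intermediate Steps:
x(j) = -2 + j (x(j) = j - 2 = -2 + j)
f(X, O) = √(O² + X²)/2 (f(X, O) = √(X² + O²)/2 = √(O² + X²)/2)
y(c, P) = -5 (y(c, P) = (½)*(-10) = -5)
(x(-6)*(59/((1*(-6))) - 56/y(9, f(6, -4))))*(-192) = ((-2 - 6)*(59/((1*(-6))) - 56/(-5)))*(-192) = -8*(59/(-6) - 56*(-⅕))*(-192) = -8*(59*(-⅙) + 56/5)*(-192) = -8*(-59/6 + 56/5)*(-192) = -8*41/30*(-192) = -164/15*(-192) = 10496/5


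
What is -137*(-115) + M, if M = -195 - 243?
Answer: 15317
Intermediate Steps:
M = -438
-137*(-115) + M = -137*(-115) - 438 = 15755 - 438 = 15317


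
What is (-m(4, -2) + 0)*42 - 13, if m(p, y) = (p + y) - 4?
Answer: 71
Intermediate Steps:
m(p, y) = -4 + p + y
(-m(4, -2) + 0)*42 - 13 = (-(-4 + 4 - 2) + 0)*42 - 13 = (-1*(-2) + 0)*42 - 13 = (2 + 0)*42 - 13 = 2*42 - 13 = 84 - 13 = 71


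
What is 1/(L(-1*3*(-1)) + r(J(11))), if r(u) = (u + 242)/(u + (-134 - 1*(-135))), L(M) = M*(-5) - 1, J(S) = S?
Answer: 12/61 ≈ 0.19672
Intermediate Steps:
L(M) = -1 - 5*M (L(M) = -5*M - 1 = -1 - 5*M)
r(u) = (242 + u)/(1 + u) (r(u) = (242 + u)/(u + (-134 + 135)) = (242 + u)/(u + 1) = (242 + u)/(1 + u))
1/(L(-1*3*(-1)) + r(J(11))) = 1/((-1 - 5*(-1*3)*(-1)) + (242 + 11)/(1 + 11)) = 1/((-1 - (-15)*(-1)) + 253/12) = 1/((-1 - 5*3) + (1/12)*253) = 1/((-1 - 15) + 253/12) = 1/(-16 + 253/12) = 1/(61/12) = 12/61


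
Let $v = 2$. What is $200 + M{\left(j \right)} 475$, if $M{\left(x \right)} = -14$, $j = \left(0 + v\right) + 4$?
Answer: $-6450$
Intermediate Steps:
$j = 6$ ($j = \left(0 + 2\right) + 4 = 2 + 4 = 6$)
$200 + M{\left(j \right)} 475 = 200 - 6650 = -6450$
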